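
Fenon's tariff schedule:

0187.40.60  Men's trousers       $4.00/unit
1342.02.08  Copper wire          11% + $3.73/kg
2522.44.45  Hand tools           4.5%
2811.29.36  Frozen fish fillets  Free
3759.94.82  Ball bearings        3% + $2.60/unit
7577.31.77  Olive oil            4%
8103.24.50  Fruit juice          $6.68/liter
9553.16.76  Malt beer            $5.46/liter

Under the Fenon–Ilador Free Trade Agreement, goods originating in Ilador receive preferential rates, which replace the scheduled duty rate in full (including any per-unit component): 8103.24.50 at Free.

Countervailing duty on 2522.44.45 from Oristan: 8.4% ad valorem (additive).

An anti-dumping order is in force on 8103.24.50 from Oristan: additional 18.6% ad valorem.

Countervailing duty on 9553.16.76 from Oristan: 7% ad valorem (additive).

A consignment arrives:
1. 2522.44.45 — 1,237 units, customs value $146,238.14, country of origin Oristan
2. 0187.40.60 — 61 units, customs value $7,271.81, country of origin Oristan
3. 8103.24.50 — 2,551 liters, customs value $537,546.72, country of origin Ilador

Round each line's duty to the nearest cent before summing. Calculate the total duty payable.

$19,108.72

Line 1 (2522.44.45, Oristan, 1,237 units, $146,238.14):
Base rate for 2522.44.45 is 4.5%.
Additional duty on 2522.44.45 from Oristan: +8.4%. Applied ad valorem rate: 4.5% + 8.4% = 12.9%.
Duty = $146,238.14 × 12.9% = $18,864.72.
Line 2 (0187.40.60, Oristan, 61 units, $7,271.81):
Base rate for 0187.40.60 is $4.00/unit.
Duty = 61 × $4.00 = $244.00.
Line 3 (8103.24.50, Ilador, 2,551 liters, $537,546.72):
Base rate for 8103.24.50 is $6.68/liter.
Origin Ilador qualifies under the Fenon–Ilador agreement and 8103.24.50 is covered: preferential rate Free applies instead.
The additional-duty order on 8103.24.50 targets Oristan, not Ilador; it does not apply.
Duty = $537,546.72 × 0% = $0.00.
Total = $18,864.72 + $244.00 + $0.00 = $19,108.72.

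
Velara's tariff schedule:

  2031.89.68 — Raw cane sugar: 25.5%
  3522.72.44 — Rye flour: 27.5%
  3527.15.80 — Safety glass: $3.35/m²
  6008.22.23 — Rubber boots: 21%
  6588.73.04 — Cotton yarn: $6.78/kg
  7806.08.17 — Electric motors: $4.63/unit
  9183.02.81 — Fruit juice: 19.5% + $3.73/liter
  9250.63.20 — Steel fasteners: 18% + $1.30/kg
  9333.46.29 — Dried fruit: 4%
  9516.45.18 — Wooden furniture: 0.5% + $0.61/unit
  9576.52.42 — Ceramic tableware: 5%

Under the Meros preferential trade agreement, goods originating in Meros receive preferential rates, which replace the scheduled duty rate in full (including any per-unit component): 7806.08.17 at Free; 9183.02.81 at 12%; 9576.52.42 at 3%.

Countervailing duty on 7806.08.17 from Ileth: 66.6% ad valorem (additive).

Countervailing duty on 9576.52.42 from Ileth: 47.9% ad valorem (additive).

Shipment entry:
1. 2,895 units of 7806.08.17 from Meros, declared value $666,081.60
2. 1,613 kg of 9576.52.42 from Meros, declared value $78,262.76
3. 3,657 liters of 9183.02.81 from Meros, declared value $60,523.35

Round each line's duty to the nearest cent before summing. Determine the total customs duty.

$9,610.68

Line 1 (7806.08.17, Meros, 2,895 units, $666,081.60):
Base rate for 7806.08.17 is $4.63/unit.
Origin Meros qualifies under the Velara–Meros agreement and 7806.08.17 is covered: preferential rate Free applies instead.
The additional-duty order on 7806.08.17 targets Ileth, not Meros; it does not apply.
Duty = $666,081.60 × 0% = $0.00.
Line 2 (9576.52.42, Meros, 1,613 kg, $78,262.76):
Base rate for 9576.52.42 is 5%.
Origin Meros qualifies under the Velara–Meros agreement and 9576.52.42 is covered: preferential rate 3% applies instead.
The additional-duty order on 9576.52.42 targets Ileth, not Meros; it does not apply.
Duty = $78,262.76 × 3% = $2,347.88.
Line 3 (9183.02.81, Meros, 3,657 liters, $60,523.35):
Base rate for 9183.02.81 is 19.5% + $3.73/liter.
Origin Meros qualifies under the Velara–Meros agreement and 9183.02.81 is covered: preferential rate 12% applies instead.
Duty = $60,523.35 × 12% = $7,262.80.
Total = $0.00 + $2,347.88 + $7,262.80 = $9,610.68.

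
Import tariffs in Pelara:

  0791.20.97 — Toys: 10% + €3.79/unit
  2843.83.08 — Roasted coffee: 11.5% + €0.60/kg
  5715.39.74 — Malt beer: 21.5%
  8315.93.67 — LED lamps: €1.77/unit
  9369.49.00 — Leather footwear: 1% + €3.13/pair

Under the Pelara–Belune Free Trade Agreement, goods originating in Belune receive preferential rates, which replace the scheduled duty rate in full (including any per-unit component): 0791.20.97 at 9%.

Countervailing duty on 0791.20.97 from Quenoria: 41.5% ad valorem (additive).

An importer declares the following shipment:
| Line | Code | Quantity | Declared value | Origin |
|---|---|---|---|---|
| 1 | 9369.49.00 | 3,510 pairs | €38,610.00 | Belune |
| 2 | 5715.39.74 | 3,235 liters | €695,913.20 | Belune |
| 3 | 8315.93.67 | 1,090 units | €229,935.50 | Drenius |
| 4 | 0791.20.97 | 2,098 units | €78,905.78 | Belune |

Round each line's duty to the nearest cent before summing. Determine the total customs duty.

€170,024.56

Line 1 (9369.49.00, Belune, 3,510 pairs, €38,610.00):
Base rate for 9369.49.00 is 1% + €3.13/pair.
Origin Belune is the FTA partner but 9369.49.00 is not on the preference list; base rate stands.
Duty = €38,610.00 × 1% + 3,510 × €3.13 = €11,372.40.
Line 2 (5715.39.74, Belune, 3,235 liters, €695,913.20):
Base rate for 5715.39.74 is 21.5%.
Origin Belune is the FTA partner but 5715.39.74 is not on the preference list; base rate stands.
Duty = €695,913.20 × 21.5% = €149,621.34.
Line 3 (8315.93.67, Drenius, 1,090 units, €229,935.50):
Base rate for 8315.93.67 is €1.77/unit.
Duty = 1,090 × €1.77 = €1,929.30.
Line 4 (0791.20.97, Belune, 2,098 units, €78,905.78):
Base rate for 0791.20.97 is 10% + €3.79/unit.
Origin Belune qualifies under the Pelara–Belune agreement and 0791.20.97 is covered: preferential rate 9% applies instead.
The additional-duty order on 0791.20.97 targets Quenoria, not Belune; it does not apply.
Duty = €78,905.78 × 9% = €7,101.52.
Total = €11,372.40 + €149,621.34 + €1,929.30 + €7,101.52 = €170,024.56.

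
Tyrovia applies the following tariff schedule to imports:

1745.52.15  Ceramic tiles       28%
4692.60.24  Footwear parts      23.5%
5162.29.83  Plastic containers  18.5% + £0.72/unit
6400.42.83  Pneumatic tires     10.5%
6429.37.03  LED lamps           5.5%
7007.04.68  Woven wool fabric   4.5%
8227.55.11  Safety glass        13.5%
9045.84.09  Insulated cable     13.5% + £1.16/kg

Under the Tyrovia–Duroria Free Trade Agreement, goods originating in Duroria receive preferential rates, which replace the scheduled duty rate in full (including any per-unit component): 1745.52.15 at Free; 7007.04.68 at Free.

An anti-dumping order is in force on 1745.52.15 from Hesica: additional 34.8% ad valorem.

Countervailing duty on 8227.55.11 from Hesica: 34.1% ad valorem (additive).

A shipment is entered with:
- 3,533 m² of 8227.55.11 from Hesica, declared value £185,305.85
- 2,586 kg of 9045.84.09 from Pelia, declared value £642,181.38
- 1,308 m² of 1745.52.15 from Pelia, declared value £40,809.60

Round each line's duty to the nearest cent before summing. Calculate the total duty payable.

£189,326.52

Line 1 (8227.55.11, Hesica, 3,533 m², £185,305.85):
Base rate for 8227.55.11 is 13.5%.
Additional duty on 8227.55.11 from Hesica: +34.1%. Applied ad valorem rate: 13.5% + 34.1% = 47.6%.
Duty = £185,305.85 × 47.6% = £88,205.58.
Line 2 (9045.84.09, Pelia, 2,586 kg, £642,181.38):
Base rate for 9045.84.09 is 13.5% + £1.16/kg.
Duty = £642,181.38 × 13.5% + 2,586 × £1.16 = £89,694.25.
Line 3 (1745.52.15, Pelia, 1,308 m², £40,809.60):
Base rate for 1745.52.15 is 28%.
1745.52.15 has an FTA preferential rate, but origin Pelia is not Duroria; base rate stands.
The additional-duty order on 1745.52.15 targets Hesica, not Pelia; it does not apply.
Duty = £40,809.60 × 28% = £11,426.69.
Total = £88,205.58 + £89,694.25 + £11,426.69 = £189,326.52.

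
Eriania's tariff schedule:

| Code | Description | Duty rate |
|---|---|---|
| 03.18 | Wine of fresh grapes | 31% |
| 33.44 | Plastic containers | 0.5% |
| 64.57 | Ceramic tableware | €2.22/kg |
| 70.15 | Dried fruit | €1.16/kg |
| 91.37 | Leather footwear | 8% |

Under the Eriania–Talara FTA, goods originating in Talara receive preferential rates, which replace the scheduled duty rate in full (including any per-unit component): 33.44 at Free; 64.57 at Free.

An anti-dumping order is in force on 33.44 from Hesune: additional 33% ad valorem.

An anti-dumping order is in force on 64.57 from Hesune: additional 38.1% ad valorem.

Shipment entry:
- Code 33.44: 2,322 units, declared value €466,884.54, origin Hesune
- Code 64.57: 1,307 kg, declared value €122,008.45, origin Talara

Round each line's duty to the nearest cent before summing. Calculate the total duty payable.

€156,406.32

Line 1 (33.44, Hesune, 2,322 units, €466,884.54):
Base rate for 33.44 is 0.5%.
33.44 has an FTA preferential rate, but origin Hesune is not Talara; base rate stands.
Additional duty on 33.44 from Hesune: +33%. Applied ad valorem rate: 0.5% + 33% = 33.5%.
Duty = €466,884.54 × 33.5% = €156,406.32.
Line 2 (64.57, Talara, 1,307 kg, €122,008.45):
Base rate for 64.57 is €2.22/kg.
Origin Talara qualifies under the Eriania–Talara agreement and 64.57 is covered: preferential rate Free applies instead.
The additional-duty order on 64.57 targets Hesune, not Talara; it does not apply.
Duty = €122,008.45 × 0% = €0.00.
Total = €156,406.32 + €0.00 = €156,406.32.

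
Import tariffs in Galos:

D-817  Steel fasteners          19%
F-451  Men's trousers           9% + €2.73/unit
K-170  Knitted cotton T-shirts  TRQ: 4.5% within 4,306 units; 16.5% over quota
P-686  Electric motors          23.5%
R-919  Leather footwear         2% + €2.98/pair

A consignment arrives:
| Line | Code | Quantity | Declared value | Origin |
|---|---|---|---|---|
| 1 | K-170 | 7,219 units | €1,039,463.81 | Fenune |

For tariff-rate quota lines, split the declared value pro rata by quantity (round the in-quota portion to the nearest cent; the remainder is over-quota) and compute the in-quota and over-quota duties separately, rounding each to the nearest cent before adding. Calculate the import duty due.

Line 1 (K-170, Fenune, 7,219 units, €1,039,463.81):
Code K-170 is under a tariff-rate quota (threshold 4,306 units). In-quota: 4,306 units at 4.5%; over-quota: 2,913 units at 16.5%.
Pro-rata value split: in-quota = €1,039,463.81 × 4,306/7,219 = €620,020.94; over-quota = €1,039,463.81 − €620,020.94 = €419,442.87.
In-quota duty = €620,020.94 × 4.5% = €27,900.94. Over-quota duty = €419,442.87 × 16.5% = €69,208.07.
Line duty = €27,900.94 + €69,208.07 = €97,109.01.

€97,109.01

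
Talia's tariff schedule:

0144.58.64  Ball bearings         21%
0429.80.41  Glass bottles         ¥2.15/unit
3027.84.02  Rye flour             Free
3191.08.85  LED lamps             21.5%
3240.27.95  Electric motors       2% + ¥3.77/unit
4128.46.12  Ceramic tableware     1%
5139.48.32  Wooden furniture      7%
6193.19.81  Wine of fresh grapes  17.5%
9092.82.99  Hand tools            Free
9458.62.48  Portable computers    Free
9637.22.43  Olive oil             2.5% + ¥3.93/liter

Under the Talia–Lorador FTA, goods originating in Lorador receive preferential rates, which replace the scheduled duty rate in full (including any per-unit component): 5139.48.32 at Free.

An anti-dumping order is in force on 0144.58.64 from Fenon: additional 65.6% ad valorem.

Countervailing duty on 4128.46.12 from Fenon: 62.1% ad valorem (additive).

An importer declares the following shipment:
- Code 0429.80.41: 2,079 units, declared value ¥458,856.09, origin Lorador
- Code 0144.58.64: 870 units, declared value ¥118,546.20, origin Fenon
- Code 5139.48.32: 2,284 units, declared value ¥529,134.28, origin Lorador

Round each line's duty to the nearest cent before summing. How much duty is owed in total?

Line 1 (0429.80.41, Lorador, 2,079 units, ¥458,856.09):
Base rate for 0429.80.41 is ¥2.15/unit.
Origin Lorador is the FTA partner but 0429.80.41 is not on the preference list; base rate stands.
Duty = 2,079 × ¥2.15 = ¥4,469.85.
Line 2 (0144.58.64, Fenon, 870 units, ¥118,546.20):
Base rate for 0144.58.64 is 21%.
Additional duty on 0144.58.64 from Fenon: +65.6%. Applied ad valorem rate: 21% + 65.6% = 86.6%.
Duty = ¥118,546.20 × 86.6% = ¥102,661.01.
Line 3 (5139.48.32, Lorador, 2,284 units, ¥529,134.28):
Base rate for 5139.48.32 is 7%.
Origin Lorador qualifies under the Talia–Lorador agreement and 5139.48.32 is covered: preferential rate Free applies instead.
Duty = ¥529,134.28 × 0% = ¥0.00.
Total = ¥4,469.85 + ¥102,661.01 + ¥0.00 = ¥107,130.86.

¥107,130.86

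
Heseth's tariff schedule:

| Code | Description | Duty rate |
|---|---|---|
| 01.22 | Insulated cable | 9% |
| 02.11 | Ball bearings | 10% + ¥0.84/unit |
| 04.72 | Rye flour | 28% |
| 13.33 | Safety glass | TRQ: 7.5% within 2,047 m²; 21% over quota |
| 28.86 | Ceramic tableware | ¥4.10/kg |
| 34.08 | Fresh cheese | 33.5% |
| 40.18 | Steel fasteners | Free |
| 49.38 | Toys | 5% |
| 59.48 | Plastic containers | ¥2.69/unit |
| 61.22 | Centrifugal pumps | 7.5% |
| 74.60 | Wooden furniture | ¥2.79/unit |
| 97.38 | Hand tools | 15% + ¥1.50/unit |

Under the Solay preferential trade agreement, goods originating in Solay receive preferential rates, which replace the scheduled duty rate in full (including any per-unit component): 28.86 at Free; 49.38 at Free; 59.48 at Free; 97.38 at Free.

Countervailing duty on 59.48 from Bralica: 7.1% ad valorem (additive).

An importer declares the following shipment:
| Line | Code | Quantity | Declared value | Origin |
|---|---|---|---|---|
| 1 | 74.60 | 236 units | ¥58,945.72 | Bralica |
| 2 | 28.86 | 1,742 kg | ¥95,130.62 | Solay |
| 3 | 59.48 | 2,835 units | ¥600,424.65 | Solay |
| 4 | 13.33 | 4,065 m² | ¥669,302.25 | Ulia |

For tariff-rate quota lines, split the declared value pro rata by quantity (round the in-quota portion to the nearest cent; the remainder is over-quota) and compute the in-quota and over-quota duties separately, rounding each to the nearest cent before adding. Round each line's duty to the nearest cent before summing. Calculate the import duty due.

¥95,711.71

Line 1 (74.60, Bralica, 236 units, ¥58,945.72):
Base rate for 74.60 is ¥2.79/unit.
Duty = 236 × ¥2.79 = ¥658.44.
Line 2 (28.86, Solay, 1,742 kg, ¥95,130.62):
Base rate for 28.86 is ¥4.10/kg.
Origin Solay qualifies under the Heseth–Solay agreement and 28.86 is covered: preferential rate Free applies instead.
Duty = ¥95,130.62 × 0% = ¥0.00.
Line 3 (59.48, Solay, 2,835 units, ¥600,424.65):
Base rate for 59.48 is ¥2.69/unit.
Origin Solay qualifies under the Heseth–Solay agreement and 59.48 is covered: preferential rate Free applies instead.
The additional-duty order on 59.48 targets Bralica, not Solay; it does not apply.
Duty = ¥600,424.65 × 0% = ¥0.00.
Line 4 (13.33, Ulia, 4,065 m², ¥669,302.25):
Code 13.33 is under a tariff-rate quota (threshold 2,047 m²). In-quota: 2,047 m² at 7.5%; over-quota: 2,018 m² at 21%.
Pro-rata value split: in-quota = ¥669,302.25 × 2,047/4,065 = ¥337,038.55; over-quota = ¥669,302.25 − ¥337,038.55 = ¥332,263.70.
In-quota duty = ¥337,038.55 × 7.5% = ¥25,277.89. Over-quota duty = ¥332,263.70 × 21% = ¥69,775.38.
Line duty = ¥25,277.89 + ¥69,775.38 = ¥95,053.27.
Total = ¥658.44 + ¥0.00 + ¥0.00 + ¥95,053.27 = ¥95,711.71.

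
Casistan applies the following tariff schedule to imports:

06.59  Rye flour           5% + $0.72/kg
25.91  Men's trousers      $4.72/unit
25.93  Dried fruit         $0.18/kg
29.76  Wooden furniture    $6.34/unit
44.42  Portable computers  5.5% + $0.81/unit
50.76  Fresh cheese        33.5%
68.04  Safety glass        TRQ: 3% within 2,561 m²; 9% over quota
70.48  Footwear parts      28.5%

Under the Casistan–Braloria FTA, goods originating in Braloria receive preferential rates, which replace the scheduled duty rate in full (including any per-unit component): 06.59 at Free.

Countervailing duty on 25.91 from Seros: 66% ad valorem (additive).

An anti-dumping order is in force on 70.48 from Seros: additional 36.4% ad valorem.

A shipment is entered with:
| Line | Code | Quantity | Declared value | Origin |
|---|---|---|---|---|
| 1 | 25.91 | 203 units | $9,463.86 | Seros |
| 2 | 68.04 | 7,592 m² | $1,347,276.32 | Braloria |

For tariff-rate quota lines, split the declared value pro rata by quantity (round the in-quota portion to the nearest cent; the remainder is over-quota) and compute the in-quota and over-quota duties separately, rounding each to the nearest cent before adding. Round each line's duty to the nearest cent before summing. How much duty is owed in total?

$101,190.67

Line 1 (25.91, Seros, 203 units, $9,463.86):
Base rate for 25.91 is $4.72/unit.
Additional duty on 25.91 from Seros: +66% ad valorem. Applied ad valorem rate = 66%.
Duty = $9,463.86 × 66% + 203 × $4.72 = $7,204.31.
Line 2 (68.04, Braloria, 7,592 m², $1,347,276.32):
Code 68.04 is under a tariff-rate quota (threshold 2,561 m²). In-quota: 2,561 m² at 3%; over-quota: 5,031 m² at 9%.
Pro-rata value split: in-quota = $1,347,276.32 × 2,561/7,592 = $454,475.06; over-quota = $1,347,276.32 − $454,475.06 = $892,801.26.
In-quota duty = $454,475.06 × 3% = $13,634.25. Over-quota duty = $892,801.26 × 9% = $80,352.11.
Line duty = $13,634.25 + $80,352.11 = $93,986.36.
Total = $7,204.31 + $93,986.36 = $101,190.67.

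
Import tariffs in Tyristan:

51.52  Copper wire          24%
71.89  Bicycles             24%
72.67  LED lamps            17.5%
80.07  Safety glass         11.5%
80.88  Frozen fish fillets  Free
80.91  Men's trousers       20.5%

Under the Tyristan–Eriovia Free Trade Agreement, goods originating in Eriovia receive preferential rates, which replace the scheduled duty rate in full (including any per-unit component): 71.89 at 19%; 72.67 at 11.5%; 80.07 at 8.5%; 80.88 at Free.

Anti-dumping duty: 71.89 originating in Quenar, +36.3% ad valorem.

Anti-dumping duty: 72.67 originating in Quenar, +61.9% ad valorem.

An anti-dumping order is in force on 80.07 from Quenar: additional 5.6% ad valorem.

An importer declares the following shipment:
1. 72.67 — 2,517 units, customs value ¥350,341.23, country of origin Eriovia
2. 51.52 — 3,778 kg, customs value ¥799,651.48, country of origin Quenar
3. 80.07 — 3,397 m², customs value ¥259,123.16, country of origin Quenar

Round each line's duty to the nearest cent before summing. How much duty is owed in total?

¥276,515.66

Line 1 (72.67, Eriovia, 2,517 units, ¥350,341.23):
Base rate for 72.67 is 17.5%.
Origin Eriovia qualifies under the Tyristan–Eriovia agreement and 72.67 is covered: preferential rate 11.5% applies instead.
The additional-duty order on 72.67 targets Quenar, not Eriovia; it does not apply.
Duty = ¥350,341.23 × 11.5% = ¥40,289.24.
Line 2 (51.52, Quenar, 3,778 kg, ¥799,651.48):
Base rate for 51.52 is 24%.
Duty = ¥799,651.48 × 24% = ¥191,916.36.
Line 3 (80.07, Quenar, 3,397 m², ¥259,123.16):
Base rate for 80.07 is 11.5%.
80.07 has an FTA preferential rate, but origin Quenar is not Eriovia; base rate stands.
Additional duty on 80.07 from Quenar: +5.6%. Applied ad valorem rate: 11.5% + 5.6% = 17.1%.
Duty = ¥259,123.16 × 17.1% = ¥44,310.06.
Total = ¥40,289.24 + ¥191,916.36 + ¥44,310.06 = ¥276,515.66.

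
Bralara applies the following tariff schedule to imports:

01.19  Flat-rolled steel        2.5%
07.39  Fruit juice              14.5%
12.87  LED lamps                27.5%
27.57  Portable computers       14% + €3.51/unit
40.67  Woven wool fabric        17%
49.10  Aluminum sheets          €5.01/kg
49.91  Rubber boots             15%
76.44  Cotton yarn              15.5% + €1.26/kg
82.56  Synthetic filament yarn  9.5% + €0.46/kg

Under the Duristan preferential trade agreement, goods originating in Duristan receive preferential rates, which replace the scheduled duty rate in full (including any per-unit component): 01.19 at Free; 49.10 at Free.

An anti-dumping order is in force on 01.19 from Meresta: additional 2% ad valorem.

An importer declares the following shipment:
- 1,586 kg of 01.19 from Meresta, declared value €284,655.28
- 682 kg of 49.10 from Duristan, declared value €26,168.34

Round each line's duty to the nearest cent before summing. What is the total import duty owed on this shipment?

€12,809.49

Line 1 (01.19, Meresta, 1,586 kg, €284,655.28):
Base rate for 01.19 is 2.5%.
01.19 has an FTA preferential rate, but origin Meresta is not Duristan; base rate stands.
Additional duty on 01.19 from Meresta: +2%. Applied ad valorem rate: 2.5% + 2% = 4.5%.
Duty = €284,655.28 × 4.5% = €12,809.49.
Line 2 (49.10, Duristan, 682 kg, €26,168.34):
Base rate for 49.10 is €5.01/kg.
Origin Duristan qualifies under the Bralara–Duristan agreement and 49.10 is covered: preferential rate Free applies instead.
Duty = €26,168.34 × 0% = €0.00.
Total = €12,809.49 + €0.00 = €12,809.49.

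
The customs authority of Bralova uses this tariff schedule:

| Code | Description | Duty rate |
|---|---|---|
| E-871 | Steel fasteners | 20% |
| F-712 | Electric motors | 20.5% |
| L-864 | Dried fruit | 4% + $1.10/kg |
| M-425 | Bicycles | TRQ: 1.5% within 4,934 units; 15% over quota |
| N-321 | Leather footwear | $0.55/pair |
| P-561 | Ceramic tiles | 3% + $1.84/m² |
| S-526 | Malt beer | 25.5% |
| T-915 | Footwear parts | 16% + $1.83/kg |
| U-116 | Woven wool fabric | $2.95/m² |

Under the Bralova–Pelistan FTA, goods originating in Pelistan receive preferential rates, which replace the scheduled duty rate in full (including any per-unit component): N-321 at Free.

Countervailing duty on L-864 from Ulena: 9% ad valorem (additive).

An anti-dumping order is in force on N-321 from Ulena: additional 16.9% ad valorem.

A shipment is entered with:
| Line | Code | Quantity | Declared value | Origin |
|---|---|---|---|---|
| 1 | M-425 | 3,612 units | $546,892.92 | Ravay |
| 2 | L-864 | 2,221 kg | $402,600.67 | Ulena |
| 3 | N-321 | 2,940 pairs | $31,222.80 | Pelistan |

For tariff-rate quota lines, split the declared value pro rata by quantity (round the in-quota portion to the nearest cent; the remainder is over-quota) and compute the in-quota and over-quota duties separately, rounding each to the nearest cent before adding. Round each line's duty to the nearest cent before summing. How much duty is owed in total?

$62,984.58

Line 1 (M-425, Ravay, 3,612 units, $546,892.92):
Code M-425 is under a tariff-rate quota (threshold 4,934 units). Quantity 3,612 units is within the quota, so the in-quota rate 1.5% applies to the full value.
Duty = $546,892.92 × 1.5% = $8,203.39.
Line 2 (L-864, Ulena, 2,221 kg, $402,600.67):
Base rate for L-864 is 4% + $1.10/kg.
Additional duty on L-864 from Ulena: +9%. Applied ad valorem rate: 4% + 9% = 13%.
Duty = $402,600.67 × 13% + 2,221 × $1.10 = $54,781.19.
Line 3 (N-321, Pelistan, 2,940 pairs, $31,222.80):
Base rate for N-321 is $0.55/pair.
Origin Pelistan qualifies under the Bralova–Pelistan agreement and N-321 is covered: preferential rate Free applies instead.
The additional-duty order on N-321 targets Ulena, not Pelistan; it does not apply.
Duty = $31,222.80 × 0% = $0.00.
Total = $8,203.39 + $54,781.19 + $0.00 = $62,984.58.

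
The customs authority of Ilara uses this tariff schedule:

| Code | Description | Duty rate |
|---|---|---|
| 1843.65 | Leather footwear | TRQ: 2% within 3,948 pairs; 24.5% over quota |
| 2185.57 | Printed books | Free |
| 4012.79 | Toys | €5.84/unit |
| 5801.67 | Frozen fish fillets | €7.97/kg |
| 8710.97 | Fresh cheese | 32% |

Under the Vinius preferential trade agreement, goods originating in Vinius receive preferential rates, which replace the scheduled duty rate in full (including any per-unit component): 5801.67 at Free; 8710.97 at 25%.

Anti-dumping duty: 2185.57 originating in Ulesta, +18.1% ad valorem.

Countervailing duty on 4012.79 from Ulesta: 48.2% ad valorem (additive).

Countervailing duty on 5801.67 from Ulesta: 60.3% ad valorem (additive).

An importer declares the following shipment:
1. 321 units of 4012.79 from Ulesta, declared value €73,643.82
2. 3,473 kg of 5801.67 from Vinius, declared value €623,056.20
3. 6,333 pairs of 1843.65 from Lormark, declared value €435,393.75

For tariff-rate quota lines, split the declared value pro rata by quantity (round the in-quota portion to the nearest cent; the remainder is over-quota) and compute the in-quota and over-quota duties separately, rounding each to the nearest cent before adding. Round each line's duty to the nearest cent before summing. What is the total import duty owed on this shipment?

€82,971.80

Line 1 (4012.79, Ulesta, 321 units, €73,643.82):
Base rate for 4012.79 is €5.84/unit.
Additional duty on 4012.79 from Ulesta: +48.2% ad valorem. Applied ad valorem rate = 48.2%.
Duty = €73,643.82 × 48.2% + 321 × €5.84 = €37,370.96.
Line 2 (5801.67, Vinius, 3,473 kg, €623,056.20):
Base rate for 5801.67 is €7.97/kg.
Origin Vinius qualifies under the Ilara–Vinius agreement and 5801.67 is covered: preferential rate Free applies instead.
The additional-duty order on 5801.67 targets Ulesta, not Vinius; it does not apply.
Duty = €623,056.20 × 0% = €0.00.
Line 3 (1843.65, Lormark, 6,333 pairs, €435,393.75):
Code 1843.65 is under a tariff-rate quota (threshold 3,948 pairs). In-quota: 3,948 pairs at 2%; over-quota: 2,385 pairs at 24.5%.
Pro-rata value split: in-quota = €435,393.75 × 3,948/6,333 = €271,425.00; over-quota = €435,393.75 − €271,425.00 = €163,968.75.
In-quota duty = €271,425.00 × 2% = €5,428.50. Over-quota duty = €163,968.75 × 24.5% = €40,172.34.
Line duty = €5,428.50 + €40,172.34 = €45,600.84.
Total = €37,370.96 + €0.00 + €45,600.84 = €82,971.80.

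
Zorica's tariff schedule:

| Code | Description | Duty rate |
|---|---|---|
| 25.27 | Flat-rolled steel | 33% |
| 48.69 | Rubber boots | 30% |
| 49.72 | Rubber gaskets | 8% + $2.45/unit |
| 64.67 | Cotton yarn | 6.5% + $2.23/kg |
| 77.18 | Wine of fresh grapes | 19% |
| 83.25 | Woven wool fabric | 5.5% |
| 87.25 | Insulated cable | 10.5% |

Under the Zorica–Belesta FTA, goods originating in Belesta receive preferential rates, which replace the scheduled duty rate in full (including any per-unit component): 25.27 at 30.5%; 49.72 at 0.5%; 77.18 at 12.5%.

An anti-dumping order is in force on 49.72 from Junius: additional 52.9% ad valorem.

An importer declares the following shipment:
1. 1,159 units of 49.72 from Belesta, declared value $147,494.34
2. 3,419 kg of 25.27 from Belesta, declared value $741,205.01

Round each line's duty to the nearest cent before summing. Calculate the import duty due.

$226,805.00

Line 1 (49.72, Belesta, 1,159 units, $147,494.34):
Base rate for 49.72 is 8% + $2.45/unit.
Origin Belesta qualifies under the Zorica–Belesta agreement and 49.72 is covered: preferential rate 0.5% applies instead.
The additional-duty order on 49.72 targets Junius, not Belesta; it does not apply.
Duty = $147,494.34 × 0.5% = $737.47.
Line 2 (25.27, Belesta, 3,419 kg, $741,205.01):
Base rate for 25.27 is 33%.
Origin Belesta qualifies under the Zorica–Belesta agreement and 25.27 is covered: preferential rate 30.5% applies instead.
Duty = $741,205.01 × 30.5% = $226,067.53.
Total = $737.47 + $226,067.53 = $226,805.00.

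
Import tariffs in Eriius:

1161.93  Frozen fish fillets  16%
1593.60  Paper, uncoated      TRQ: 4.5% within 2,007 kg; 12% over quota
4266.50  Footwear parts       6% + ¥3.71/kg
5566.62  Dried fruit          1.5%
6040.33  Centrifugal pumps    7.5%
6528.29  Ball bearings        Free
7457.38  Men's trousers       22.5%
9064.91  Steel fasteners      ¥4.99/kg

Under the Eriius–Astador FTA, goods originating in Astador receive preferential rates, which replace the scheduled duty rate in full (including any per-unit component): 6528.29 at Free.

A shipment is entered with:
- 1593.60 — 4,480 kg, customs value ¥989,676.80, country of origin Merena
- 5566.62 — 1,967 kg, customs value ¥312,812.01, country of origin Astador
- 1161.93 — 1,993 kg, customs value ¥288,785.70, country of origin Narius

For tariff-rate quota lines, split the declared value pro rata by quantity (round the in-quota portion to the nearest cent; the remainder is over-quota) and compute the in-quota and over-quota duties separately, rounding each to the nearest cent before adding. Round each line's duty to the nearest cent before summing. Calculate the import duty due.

Line 1 (1593.60, Merena, 4,480 kg, ¥989,676.80):
Code 1593.60 is under a tariff-rate quota (threshold 2,007 kg). In-quota: 2,007 kg at 4.5%; over-quota: 2,473 kg at 12%.
Pro-rata value split: in-quota = ¥989,676.80 × 2,007/4,480 = ¥443,366.37; over-quota = ¥989,676.80 − ¥443,366.37 = ¥546,310.43.
In-quota duty = ¥443,366.37 × 4.5% = ¥19,951.49. Over-quota duty = ¥546,310.43 × 12% = ¥65,557.25.
Line duty = ¥19,951.49 + ¥65,557.25 = ¥85,508.74.
Line 2 (5566.62, Astador, 1,967 kg, ¥312,812.01):
Base rate for 5566.62 is 1.5%.
Origin Astador is the FTA partner but 5566.62 is not on the preference list; base rate stands.
Duty = ¥312,812.01 × 1.5% = ¥4,692.18.
Line 3 (1161.93, Narius, 1,993 kg, ¥288,785.70):
Base rate for 1161.93 is 16%.
Duty = ¥288,785.70 × 16% = ¥46,205.71.
Total = ¥85,508.74 + ¥4,692.18 + ¥46,205.71 = ¥136,406.63.

¥136,406.63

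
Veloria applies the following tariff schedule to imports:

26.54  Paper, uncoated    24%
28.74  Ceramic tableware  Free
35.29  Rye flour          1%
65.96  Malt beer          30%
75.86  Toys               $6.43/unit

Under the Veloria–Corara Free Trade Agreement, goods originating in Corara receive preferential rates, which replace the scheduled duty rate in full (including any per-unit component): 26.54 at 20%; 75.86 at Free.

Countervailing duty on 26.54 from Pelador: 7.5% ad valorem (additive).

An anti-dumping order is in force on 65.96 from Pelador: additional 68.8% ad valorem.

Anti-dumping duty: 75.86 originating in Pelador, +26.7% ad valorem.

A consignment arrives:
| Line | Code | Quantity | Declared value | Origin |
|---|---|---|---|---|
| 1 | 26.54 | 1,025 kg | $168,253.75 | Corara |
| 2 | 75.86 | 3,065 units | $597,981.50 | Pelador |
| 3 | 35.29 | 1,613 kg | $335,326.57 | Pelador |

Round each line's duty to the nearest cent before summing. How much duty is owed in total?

Line 1 (26.54, Corara, 1,025 kg, $168,253.75):
Base rate for 26.54 is 24%.
Origin Corara qualifies under the Veloria–Corara agreement and 26.54 is covered: preferential rate 20% applies instead.
The additional-duty order on 26.54 targets Pelador, not Corara; it does not apply.
Duty = $168,253.75 × 20% = $33,650.75.
Line 2 (75.86, Pelador, 3,065 units, $597,981.50):
Base rate for 75.86 is $6.43/unit.
75.86 has an FTA preferential rate, but origin Pelador is not Corara; base rate stands.
Additional duty on 75.86 from Pelador: +26.7% ad valorem. Applied ad valorem rate = 26.7%.
Duty = $597,981.50 × 26.7% + 3,065 × $6.43 = $179,369.01.
Line 3 (35.29, Pelador, 1,613 kg, $335,326.57):
Base rate for 35.29 is 1%.
Duty = $335,326.57 × 1% = $3,353.27.
Total = $33,650.75 + $179,369.01 + $3,353.27 = $216,373.03.

$216,373.03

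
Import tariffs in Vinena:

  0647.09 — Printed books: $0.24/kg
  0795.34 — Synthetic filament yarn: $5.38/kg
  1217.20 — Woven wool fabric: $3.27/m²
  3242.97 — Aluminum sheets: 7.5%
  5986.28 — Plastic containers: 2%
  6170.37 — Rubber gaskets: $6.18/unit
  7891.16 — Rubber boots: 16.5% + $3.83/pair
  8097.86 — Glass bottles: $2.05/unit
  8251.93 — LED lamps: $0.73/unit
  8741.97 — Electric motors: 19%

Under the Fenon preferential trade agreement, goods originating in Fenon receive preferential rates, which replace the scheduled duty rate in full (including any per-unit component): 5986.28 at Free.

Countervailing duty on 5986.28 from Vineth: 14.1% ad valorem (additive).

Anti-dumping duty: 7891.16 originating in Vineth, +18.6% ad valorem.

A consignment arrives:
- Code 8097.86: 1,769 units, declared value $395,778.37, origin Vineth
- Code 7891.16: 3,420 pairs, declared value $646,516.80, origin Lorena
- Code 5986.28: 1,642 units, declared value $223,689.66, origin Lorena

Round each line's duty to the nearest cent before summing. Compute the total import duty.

Line 1 (8097.86, Vineth, 1,769 units, $395,778.37):
Base rate for 8097.86 is $2.05/unit.
Duty = 1,769 × $2.05 = $3,626.45.
Line 2 (7891.16, Lorena, 3,420 pairs, $646,516.80):
Base rate for 7891.16 is 16.5% + $3.83/pair.
The additional-duty order on 7891.16 targets Vineth, not Lorena; it does not apply.
Duty = $646,516.80 × 16.5% + 3,420 × $3.83 = $119,773.87.
Line 3 (5986.28, Lorena, 1,642 units, $223,689.66):
Base rate for 5986.28 is 2%.
5986.28 has an FTA preferential rate, but origin Lorena is not Fenon; base rate stands.
The additional-duty order on 5986.28 targets Vineth, not Lorena; it does not apply.
Duty = $223,689.66 × 2% = $4,473.79.
Total = $3,626.45 + $119,773.87 + $4,473.79 = $127,874.11.

$127,874.11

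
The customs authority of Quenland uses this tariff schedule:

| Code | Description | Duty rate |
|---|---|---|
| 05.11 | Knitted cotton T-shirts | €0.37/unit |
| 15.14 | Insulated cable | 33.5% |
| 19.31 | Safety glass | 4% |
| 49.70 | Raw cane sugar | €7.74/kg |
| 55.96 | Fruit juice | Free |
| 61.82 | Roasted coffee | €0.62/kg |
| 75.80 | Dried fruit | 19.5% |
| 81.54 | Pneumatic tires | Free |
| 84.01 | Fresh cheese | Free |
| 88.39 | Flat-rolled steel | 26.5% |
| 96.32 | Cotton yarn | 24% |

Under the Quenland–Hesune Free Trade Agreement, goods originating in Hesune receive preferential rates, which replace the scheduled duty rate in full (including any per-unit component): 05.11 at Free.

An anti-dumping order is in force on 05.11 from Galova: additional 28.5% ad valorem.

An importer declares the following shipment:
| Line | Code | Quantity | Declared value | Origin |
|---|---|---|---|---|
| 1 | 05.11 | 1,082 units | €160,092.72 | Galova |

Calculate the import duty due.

Line 1 (05.11, Galova, 1,082 units, €160,092.72):
Base rate for 05.11 is €0.37/unit.
05.11 has an FTA preferential rate, but origin Galova is not Hesune; base rate stands.
Additional duty on 05.11 from Galova: +28.5% ad valorem. Applied ad valorem rate = 28.5%.
Duty = €160,092.72 × 28.5% + 1,082 × €0.37 = €46,026.77.

€46,026.77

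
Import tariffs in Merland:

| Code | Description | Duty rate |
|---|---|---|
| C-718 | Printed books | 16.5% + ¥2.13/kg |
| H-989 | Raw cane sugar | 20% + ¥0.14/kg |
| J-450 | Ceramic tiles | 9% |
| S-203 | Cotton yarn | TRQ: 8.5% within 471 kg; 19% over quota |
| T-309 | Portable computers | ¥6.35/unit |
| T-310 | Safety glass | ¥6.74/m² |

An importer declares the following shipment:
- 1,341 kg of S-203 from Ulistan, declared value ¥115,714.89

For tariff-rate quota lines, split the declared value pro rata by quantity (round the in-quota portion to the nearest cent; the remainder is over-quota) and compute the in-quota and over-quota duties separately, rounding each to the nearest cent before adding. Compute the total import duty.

Line 1 (S-203, Ulistan, 1,341 kg, ¥115,714.89):
Code S-203 is under a tariff-rate quota (threshold 471 kg). In-quota: 471 kg at 8.5%; over-quota: 870 kg at 19%.
Pro-rata value split: in-quota = ¥115,714.89 × 471/1,341 = ¥40,642.59; over-quota = ¥115,714.89 − ¥40,642.59 = ¥75,072.30.
In-quota duty = ¥40,642.59 × 8.5% = ¥3,454.62. Over-quota duty = ¥75,072.30 × 19% = ¥14,263.74.
Line duty = ¥3,454.62 + ¥14,263.74 = ¥17,718.36.

¥17,718.36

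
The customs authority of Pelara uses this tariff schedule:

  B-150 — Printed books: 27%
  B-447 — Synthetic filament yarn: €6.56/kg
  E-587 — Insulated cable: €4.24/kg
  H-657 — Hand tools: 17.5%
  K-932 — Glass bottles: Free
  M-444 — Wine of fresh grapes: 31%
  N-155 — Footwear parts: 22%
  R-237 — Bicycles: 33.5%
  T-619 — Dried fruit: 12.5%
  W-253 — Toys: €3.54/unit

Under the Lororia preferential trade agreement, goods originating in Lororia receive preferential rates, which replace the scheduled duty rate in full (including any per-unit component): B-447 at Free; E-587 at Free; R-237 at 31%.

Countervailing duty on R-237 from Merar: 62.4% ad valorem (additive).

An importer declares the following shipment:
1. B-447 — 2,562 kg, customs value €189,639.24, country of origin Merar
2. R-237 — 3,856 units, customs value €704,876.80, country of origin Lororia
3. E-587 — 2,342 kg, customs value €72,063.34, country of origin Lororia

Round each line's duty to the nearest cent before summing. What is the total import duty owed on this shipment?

€235,318.53

Line 1 (B-447, Merar, 2,562 kg, €189,639.24):
Base rate for B-447 is €6.56/kg.
B-447 has an FTA preferential rate, but origin Merar is not Lororia; base rate stands.
Duty = 2,562 × €6.56 = €16,806.72.
Line 2 (R-237, Lororia, 3,856 units, €704,876.80):
Base rate for R-237 is 33.5%.
Origin Lororia qualifies under the Pelara–Lororia agreement and R-237 is covered: preferential rate 31% applies instead.
The additional-duty order on R-237 targets Merar, not Lororia; it does not apply.
Duty = €704,876.80 × 31% = €218,511.81.
Line 3 (E-587, Lororia, 2,342 kg, €72,063.34):
Base rate for E-587 is €4.24/kg.
Origin Lororia qualifies under the Pelara–Lororia agreement and E-587 is covered: preferential rate Free applies instead.
Duty = €72,063.34 × 0% = €0.00.
Total = €16,806.72 + €218,511.81 + €0.00 = €235,318.53.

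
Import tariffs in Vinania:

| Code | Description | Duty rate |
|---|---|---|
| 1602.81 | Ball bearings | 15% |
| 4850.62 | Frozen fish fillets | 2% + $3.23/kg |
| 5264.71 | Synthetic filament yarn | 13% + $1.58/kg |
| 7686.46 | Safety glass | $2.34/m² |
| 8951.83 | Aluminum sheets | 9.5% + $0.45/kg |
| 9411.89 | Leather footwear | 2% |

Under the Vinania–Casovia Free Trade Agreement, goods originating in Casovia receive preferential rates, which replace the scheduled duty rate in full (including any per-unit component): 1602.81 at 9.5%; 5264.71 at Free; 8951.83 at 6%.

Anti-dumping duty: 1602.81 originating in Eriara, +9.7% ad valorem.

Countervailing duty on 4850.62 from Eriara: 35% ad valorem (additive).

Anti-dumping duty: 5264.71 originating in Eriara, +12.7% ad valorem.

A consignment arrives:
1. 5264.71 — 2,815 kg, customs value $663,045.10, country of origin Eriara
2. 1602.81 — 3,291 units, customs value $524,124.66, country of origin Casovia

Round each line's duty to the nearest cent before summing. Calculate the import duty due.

$224,642.13

Line 1 (5264.71, Eriara, 2,815 kg, $663,045.10):
Base rate for 5264.71 is 13% + $1.58/kg.
5264.71 has an FTA preferential rate, but origin Eriara is not Casovia; base rate stands.
Additional duty on 5264.71 from Eriara: +12.7%. Applied ad valorem rate: 13% + 12.7% = 25.7%.
Duty = $663,045.10 × 25.7% + 2,815 × $1.58 = $174,850.29.
Line 2 (1602.81, Casovia, 3,291 units, $524,124.66):
Base rate for 1602.81 is 15%.
Origin Casovia qualifies under the Vinania–Casovia agreement and 1602.81 is covered: preferential rate 9.5% applies instead.
The additional-duty order on 1602.81 targets Eriara, not Casovia; it does not apply.
Duty = $524,124.66 × 9.5% = $49,791.84.
Total = $174,850.29 + $49,791.84 = $224,642.13.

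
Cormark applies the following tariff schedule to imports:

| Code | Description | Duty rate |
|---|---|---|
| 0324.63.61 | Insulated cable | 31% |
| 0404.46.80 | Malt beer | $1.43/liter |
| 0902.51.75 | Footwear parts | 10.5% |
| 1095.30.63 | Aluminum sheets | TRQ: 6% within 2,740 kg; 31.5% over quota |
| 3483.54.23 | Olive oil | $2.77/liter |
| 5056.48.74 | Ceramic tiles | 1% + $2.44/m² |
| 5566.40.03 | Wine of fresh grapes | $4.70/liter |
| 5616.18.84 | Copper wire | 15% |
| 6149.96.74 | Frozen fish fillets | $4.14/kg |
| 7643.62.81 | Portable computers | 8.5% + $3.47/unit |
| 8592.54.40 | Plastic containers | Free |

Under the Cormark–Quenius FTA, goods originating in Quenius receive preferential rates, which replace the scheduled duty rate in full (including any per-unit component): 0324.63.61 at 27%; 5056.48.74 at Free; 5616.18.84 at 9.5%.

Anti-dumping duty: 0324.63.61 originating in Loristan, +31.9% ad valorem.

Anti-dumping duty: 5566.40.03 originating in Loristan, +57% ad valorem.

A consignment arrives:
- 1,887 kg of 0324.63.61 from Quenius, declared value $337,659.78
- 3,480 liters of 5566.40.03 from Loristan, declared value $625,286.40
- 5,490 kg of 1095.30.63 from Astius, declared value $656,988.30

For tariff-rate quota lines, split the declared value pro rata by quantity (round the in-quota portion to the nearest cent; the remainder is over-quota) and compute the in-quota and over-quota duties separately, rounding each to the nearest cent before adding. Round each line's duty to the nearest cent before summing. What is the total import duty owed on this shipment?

$587,275.28

Line 1 (0324.63.61, Quenius, 1,887 kg, $337,659.78):
Base rate for 0324.63.61 is 31%.
Origin Quenius qualifies under the Cormark–Quenius agreement and 0324.63.61 is covered: preferential rate 27% applies instead.
The additional-duty order on 0324.63.61 targets Loristan, not Quenius; it does not apply.
Duty = $337,659.78 × 27% = $91,168.14.
Line 2 (5566.40.03, Loristan, 3,480 liters, $625,286.40):
Base rate for 5566.40.03 is $4.70/liter.
Additional duty on 5566.40.03 from Loristan: +57% ad valorem. Applied ad valorem rate = 57%.
Duty = $625,286.40 × 57% + 3,480 × $4.70 = $372,769.25.
Line 3 (1095.30.63, Astius, 5,490 kg, $656,988.30):
Code 1095.30.63 is under a tariff-rate quota (threshold 2,740 kg). In-quota: 2,740 kg at 6%; over-quota: 2,750 kg at 31.5%.
Pro-rata value split: in-quota = $656,988.30 × 2,740/5,490 = $327,895.80; over-quota = $656,988.30 − $327,895.80 = $329,092.50.
In-quota duty = $327,895.80 × 6% = $19,673.75. Over-quota duty = $329,092.50 × 31.5% = $103,664.14.
Line duty = $19,673.75 + $103,664.14 = $123,337.89.
Total = $91,168.14 + $372,769.25 + $123,337.89 = $587,275.28.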